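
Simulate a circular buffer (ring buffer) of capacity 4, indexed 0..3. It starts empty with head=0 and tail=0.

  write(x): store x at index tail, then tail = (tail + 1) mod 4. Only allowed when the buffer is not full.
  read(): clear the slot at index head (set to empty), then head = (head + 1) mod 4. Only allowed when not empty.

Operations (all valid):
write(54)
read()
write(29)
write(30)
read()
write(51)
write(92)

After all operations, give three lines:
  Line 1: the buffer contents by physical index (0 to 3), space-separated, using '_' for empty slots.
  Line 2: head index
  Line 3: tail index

write(54): buf=[54 _ _ _], head=0, tail=1, size=1
read(): buf=[_ _ _ _], head=1, tail=1, size=0
write(29): buf=[_ 29 _ _], head=1, tail=2, size=1
write(30): buf=[_ 29 30 _], head=1, tail=3, size=2
read(): buf=[_ _ 30 _], head=2, tail=3, size=1
write(51): buf=[_ _ 30 51], head=2, tail=0, size=2
write(92): buf=[92 _ 30 51], head=2, tail=1, size=3

Answer: 92 _ 30 51
2
1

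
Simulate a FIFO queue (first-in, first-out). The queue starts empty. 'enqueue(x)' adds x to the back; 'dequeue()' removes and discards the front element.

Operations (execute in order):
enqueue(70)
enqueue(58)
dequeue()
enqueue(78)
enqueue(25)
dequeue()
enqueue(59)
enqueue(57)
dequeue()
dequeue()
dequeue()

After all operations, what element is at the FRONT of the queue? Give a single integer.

Answer: 57

Derivation:
enqueue(70): queue = [70]
enqueue(58): queue = [70, 58]
dequeue(): queue = [58]
enqueue(78): queue = [58, 78]
enqueue(25): queue = [58, 78, 25]
dequeue(): queue = [78, 25]
enqueue(59): queue = [78, 25, 59]
enqueue(57): queue = [78, 25, 59, 57]
dequeue(): queue = [25, 59, 57]
dequeue(): queue = [59, 57]
dequeue(): queue = [57]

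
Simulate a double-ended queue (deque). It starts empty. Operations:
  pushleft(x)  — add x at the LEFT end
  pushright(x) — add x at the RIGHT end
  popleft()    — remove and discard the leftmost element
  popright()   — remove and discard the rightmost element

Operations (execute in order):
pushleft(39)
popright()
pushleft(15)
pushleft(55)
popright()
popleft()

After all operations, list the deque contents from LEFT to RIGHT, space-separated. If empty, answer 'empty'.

Answer: empty

Derivation:
pushleft(39): [39]
popright(): []
pushleft(15): [15]
pushleft(55): [55, 15]
popright(): [55]
popleft(): []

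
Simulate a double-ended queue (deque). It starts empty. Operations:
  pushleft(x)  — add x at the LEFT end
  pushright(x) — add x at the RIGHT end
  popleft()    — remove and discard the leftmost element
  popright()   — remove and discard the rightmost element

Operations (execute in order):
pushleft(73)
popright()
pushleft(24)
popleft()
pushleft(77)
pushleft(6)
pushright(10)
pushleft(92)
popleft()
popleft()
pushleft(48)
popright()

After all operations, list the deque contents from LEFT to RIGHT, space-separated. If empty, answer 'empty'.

pushleft(73): [73]
popright(): []
pushleft(24): [24]
popleft(): []
pushleft(77): [77]
pushleft(6): [6, 77]
pushright(10): [6, 77, 10]
pushleft(92): [92, 6, 77, 10]
popleft(): [6, 77, 10]
popleft(): [77, 10]
pushleft(48): [48, 77, 10]
popright(): [48, 77]

Answer: 48 77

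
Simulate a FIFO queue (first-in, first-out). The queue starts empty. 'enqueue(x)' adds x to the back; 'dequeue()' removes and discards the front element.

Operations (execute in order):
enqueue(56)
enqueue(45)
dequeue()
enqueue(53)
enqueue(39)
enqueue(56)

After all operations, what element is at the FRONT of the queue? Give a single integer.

Answer: 45

Derivation:
enqueue(56): queue = [56]
enqueue(45): queue = [56, 45]
dequeue(): queue = [45]
enqueue(53): queue = [45, 53]
enqueue(39): queue = [45, 53, 39]
enqueue(56): queue = [45, 53, 39, 56]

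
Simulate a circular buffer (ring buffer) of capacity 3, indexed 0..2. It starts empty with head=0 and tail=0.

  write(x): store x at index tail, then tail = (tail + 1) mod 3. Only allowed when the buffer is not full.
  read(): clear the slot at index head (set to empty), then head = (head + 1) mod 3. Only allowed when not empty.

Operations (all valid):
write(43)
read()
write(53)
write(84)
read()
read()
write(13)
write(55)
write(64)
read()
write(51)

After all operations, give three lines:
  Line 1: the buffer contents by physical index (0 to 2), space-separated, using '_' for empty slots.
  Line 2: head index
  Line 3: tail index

Answer: 51 55 64
1
1

Derivation:
write(43): buf=[43 _ _], head=0, tail=1, size=1
read(): buf=[_ _ _], head=1, tail=1, size=0
write(53): buf=[_ 53 _], head=1, tail=2, size=1
write(84): buf=[_ 53 84], head=1, tail=0, size=2
read(): buf=[_ _ 84], head=2, tail=0, size=1
read(): buf=[_ _ _], head=0, tail=0, size=0
write(13): buf=[13 _ _], head=0, tail=1, size=1
write(55): buf=[13 55 _], head=0, tail=2, size=2
write(64): buf=[13 55 64], head=0, tail=0, size=3
read(): buf=[_ 55 64], head=1, tail=0, size=2
write(51): buf=[51 55 64], head=1, tail=1, size=3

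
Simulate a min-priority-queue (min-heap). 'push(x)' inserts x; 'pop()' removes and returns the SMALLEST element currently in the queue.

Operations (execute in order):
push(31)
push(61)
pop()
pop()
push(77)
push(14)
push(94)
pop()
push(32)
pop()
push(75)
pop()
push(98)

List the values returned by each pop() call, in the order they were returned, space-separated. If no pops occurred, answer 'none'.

push(31): heap contents = [31]
push(61): heap contents = [31, 61]
pop() → 31: heap contents = [61]
pop() → 61: heap contents = []
push(77): heap contents = [77]
push(14): heap contents = [14, 77]
push(94): heap contents = [14, 77, 94]
pop() → 14: heap contents = [77, 94]
push(32): heap contents = [32, 77, 94]
pop() → 32: heap contents = [77, 94]
push(75): heap contents = [75, 77, 94]
pop() → 75: heap contents = [77, 94]
push(98): heap contents = [77, 94, 98]

Answer: 31 61 14 32 75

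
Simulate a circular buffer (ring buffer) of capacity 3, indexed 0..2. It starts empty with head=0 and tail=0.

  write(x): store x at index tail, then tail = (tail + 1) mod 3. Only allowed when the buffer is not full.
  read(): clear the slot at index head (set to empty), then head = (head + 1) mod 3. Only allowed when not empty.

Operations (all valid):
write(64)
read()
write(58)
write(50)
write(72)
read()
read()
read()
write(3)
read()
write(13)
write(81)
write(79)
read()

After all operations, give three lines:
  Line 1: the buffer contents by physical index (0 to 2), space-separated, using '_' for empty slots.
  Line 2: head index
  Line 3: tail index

Answer: 81 79 _
0
2

Derivation:
write(64): buf=[64 _ _], head=0, tail=1, size=1
read(): buf=[_ _ _], head=1, tail=1, size=0
write(58): buf=[_ 58 _], head=1, tail=2, size=1
write(50): buf=[_ 58 50], head=1, tail=0, size=2
write(72): buf=[72 58 50], head=1, tail=1, size=3
read(): buf=[72 _ 50], head=2, tail=1, size=2
read(): buf=[72 _ _], head=0, tail=1, size=1
read(): buf=[_ _ _], head=1, tail=1, size=0
write(3): buf=[_ 3 _], head=1, tail=2, size=1
read(): buf=[_ _ _], head=2, tail=2, size=0
write(13): buf=[_ _ 13], head=2, tail=0, size=1
write(81): buf=[81 _ 13], head=2, tail=1, size=2
write(79): buf=[81 79 13], head=2, tail=2, size=3
read(): buf=[81 79 _], head=0, tail=2, size=2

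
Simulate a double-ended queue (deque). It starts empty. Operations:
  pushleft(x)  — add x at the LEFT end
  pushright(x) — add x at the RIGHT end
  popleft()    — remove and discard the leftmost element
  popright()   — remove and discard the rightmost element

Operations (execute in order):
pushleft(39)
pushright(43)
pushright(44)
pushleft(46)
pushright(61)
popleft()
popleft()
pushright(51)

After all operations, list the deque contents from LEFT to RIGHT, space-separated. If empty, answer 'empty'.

Answer: 43 44 61 51

Derivation:
pushleft(39): [39]
pushright(43): [39, 43]
pushright(44): [39, 43, 44]
pushleft(46): [46, 39, 43, 44]
pushright(61): [46, 39, 43, 44, 61]
popleft(): [39, 43, 44, 61]
popleft(): [43, 44, 61]
pushright(51): [43, 44, 61, 51]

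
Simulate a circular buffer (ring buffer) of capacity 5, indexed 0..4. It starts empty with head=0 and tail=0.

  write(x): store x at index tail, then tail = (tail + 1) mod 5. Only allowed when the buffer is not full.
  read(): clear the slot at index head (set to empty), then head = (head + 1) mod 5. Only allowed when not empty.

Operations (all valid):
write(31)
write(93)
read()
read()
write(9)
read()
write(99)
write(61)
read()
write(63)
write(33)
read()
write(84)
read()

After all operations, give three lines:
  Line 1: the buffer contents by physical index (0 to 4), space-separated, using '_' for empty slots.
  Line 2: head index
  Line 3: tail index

write(31): buf=[31 _ _ _ _], head=0, tail=1, size=1
write(93): buf=[31 93 _ _ _], head=0, tail=2, size=2
read(): buf=[_ 93 _ _ _], head=1, tail=2, size=1
read(): buf=[_ _ _ _ _], head=2, tail=2, size=0
write(9): buf=[_ _ 9 _ _], head=2, tail=3, size=1
read(): buf=[_ _ _ _ _], head=3, tail=3, size=0
write(99): buf=[_ _ _ 99 _], head=3, tail=4, size=1
write(61): buf=[_ _ _ 99 61], head=3, tail=0, size=2
read(): buf=[_ _ _ _ 61], head=4, tail=0, size=1
write(63): buf=[63 _ _ _ 61], head=4, tail=1, size=2
write(33): buf=[63 33 _ _ 61], head=4, tail=2, size=3
read(): buf=[63 33 _ _ _], head=0, tail=2, size=2
write(84): buf=[63 33 84 _ _], head=0, tail=3, size=3
read(): buf=[_ 33 84 _ _], head=1, tail=3, size=2

Answer: _ 33 84 _ _
1
3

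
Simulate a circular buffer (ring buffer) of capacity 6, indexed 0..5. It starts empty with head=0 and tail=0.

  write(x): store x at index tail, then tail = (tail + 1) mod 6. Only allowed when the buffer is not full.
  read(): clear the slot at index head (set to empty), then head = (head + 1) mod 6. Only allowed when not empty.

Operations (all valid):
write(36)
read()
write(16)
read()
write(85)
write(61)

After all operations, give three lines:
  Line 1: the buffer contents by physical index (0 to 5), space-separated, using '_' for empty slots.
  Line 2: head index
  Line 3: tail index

write(36): buf=[36 _ _ _ _ _], head=0, tail=1, size=1
read(): buf=[_ _ _ _ _ _], head=1, tail=1, size=0
write(16): buf=[_ 16 _ _ _ _], head=1, tail=2, size=1
read(): buf=[_ _ _ _ _ _], head=2, tail=2, size=0
write(85): buf=[_ _ 85 _ _ _], head=2, tail=3, size=1
write(61): buf=[_ _ 85 61 _ _], head=2, tail=4, size=2

Answer: _ _ 85 61 _ _
2
4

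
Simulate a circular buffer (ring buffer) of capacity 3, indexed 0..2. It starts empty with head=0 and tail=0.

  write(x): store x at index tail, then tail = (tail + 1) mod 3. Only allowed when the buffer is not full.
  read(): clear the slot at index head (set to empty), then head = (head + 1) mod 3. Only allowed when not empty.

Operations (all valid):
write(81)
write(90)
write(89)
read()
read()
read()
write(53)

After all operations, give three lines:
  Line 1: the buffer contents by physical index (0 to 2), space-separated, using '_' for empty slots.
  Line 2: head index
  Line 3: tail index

write(81): buf=[81 _ _], head=0, tail=1, size=1
write(90): buf=[81 90 _], head=0, tail=2, size=2
write(89): buf=[81 90 89], head=0, tail=0, size=3
read(): buf=[_ 90 89], head=1, tail=0, size=2
read(): buf=[_ _ 89], head=2, tail=0, size=1
read(): buf=[_ _ _], head=0, tail=0, size=0
write(53): buf=[53 _ _], head=0, tail=1, size=1

Answer: 53 _ _
0
1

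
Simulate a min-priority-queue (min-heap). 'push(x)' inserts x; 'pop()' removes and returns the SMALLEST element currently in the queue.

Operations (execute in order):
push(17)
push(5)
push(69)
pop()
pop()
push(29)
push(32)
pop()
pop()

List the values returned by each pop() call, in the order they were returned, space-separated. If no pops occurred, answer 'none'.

push(17): heap contents = [17]
push(5): heap contents = [5, 17]
push(69): heap contents = [5, 17, 69]
pop() → 5: heap contents = [17, 69]
pop() → 17: heap contents = [69]
push(29): heap contents = [29, 69]
push(32): heap contents = [29, 32, 69]
pop() → 29: heap contents = [32, 69]
pop() → 32: heap contents = [69]

Answer: 5 17 29 32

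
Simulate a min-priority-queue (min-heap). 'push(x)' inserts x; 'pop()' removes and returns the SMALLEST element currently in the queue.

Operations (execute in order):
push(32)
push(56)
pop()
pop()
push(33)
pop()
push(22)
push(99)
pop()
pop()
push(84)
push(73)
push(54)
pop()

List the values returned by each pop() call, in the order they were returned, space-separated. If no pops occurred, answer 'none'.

Answer: 32 56 33 22 99 54

Derivation:
push(32): heap contents = [32]
push(56): heap contents = [32, 56]
pop() → 32: heap contents = [56]
pop() → 56: heap contents = []
push(33): heap contents = [33]
pop() → 33: heap contents = []
push(22): heap contents = [22]
push(99): heap contents = [22, 99]
pop() → 22: heap contents = [99]
pop() → 99: heap contents = []
push(84): heap contents = [84]
push(73): heap contents = [73, 84]
push(54): heap contents = [54, 73, 84]
pop() → 54: heap contents = [73, 84]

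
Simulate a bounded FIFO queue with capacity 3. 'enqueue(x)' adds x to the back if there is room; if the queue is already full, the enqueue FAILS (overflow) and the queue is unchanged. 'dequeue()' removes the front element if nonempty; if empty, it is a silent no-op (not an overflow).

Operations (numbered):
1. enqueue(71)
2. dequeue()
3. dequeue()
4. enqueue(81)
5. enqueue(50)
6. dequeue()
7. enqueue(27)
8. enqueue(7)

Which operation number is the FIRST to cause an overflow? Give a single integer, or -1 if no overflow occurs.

Answer: -1

Derivation:
1. enqueue(71): size=1
2. dequeue(): size=0
3. dequeue(): empty, no-op, size=0
4. enqueue(81): size=1
5. enqueue(50): size=2
6. dequeue(): size=1
7. enqueue(27): size=2
8. enqueue(7): size=3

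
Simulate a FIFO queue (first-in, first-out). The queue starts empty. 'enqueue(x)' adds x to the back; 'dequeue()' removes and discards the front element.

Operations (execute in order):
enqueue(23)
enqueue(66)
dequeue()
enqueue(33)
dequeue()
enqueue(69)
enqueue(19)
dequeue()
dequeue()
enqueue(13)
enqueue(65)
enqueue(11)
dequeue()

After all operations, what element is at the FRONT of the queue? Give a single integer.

Answer: 13

Derivation:
enqueue(23): queue = [23]
enqueue(66): queue = [23, 66]
dequeue(): queue = [66]
enqueue(33): queue = [66, 33]
dequeue(): queue = [33]
enqueue(69): queue = [33, 69]
enqueue(19): queue = [33, 69, 19]
dequeue(): queue = [69, 19]
dequeue(): queue = [19]
enqueue(13): queue = [19, 13]
enqueue(65): queue = [19, 13, 65]
enqueue(11): queue = [19, 13, 65, 11]
dequeue(): queue = [13, 65, 11]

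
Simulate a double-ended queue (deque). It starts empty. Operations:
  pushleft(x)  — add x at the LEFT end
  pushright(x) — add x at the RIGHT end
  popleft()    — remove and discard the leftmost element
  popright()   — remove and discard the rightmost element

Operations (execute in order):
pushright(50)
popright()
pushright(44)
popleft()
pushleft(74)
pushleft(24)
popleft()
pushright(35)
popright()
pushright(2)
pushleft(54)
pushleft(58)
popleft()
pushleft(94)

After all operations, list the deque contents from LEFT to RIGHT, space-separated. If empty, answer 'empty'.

Answer: 94 54 74 2

Derivation:
pushright(50): [50]
popright(): []
pushright(44): [44]
popleft(): []
pushleft(74): [74]
pushleft(24): [24, 74]
popleft(): [74]
pushright(35): [74, 35]
popright(): [74]
pushright(2): [74, 2]
pushleft(54): [54, 74, 2]
pushleft(58): [58, 54, 74, 2]
popleft(): [54, 74, 2]
pushleft(94): [94, 54, 74, 2]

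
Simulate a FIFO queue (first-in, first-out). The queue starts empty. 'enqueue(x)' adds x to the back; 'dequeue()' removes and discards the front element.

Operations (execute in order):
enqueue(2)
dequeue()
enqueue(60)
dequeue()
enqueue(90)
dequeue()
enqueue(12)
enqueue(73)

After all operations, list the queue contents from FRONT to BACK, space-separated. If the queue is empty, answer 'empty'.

Answer: 12 73

Derivation:
enqueue(2): [2]
dequeue(): []
enqueue(60): [60]
dequeue(): []
enqueue(90): [90]
dequeue(): []
enqueue(12): [12]
enqueue(73): [12, 73]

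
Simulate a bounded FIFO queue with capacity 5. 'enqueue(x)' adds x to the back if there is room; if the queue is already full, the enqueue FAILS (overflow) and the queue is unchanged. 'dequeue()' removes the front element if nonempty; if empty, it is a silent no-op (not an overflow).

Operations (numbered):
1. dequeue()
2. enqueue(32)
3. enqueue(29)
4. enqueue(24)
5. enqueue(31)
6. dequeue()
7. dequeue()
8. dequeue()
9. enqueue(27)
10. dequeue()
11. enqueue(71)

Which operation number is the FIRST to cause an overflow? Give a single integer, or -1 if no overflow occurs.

1. dequeue(): empty, no-op, size=0
2. enqueue(32): size=1
3. enqueue(29): size=2
4. enqueue(24): size=3
5. enqueue(31): size=4
6. dequeue(): size=3
7. dequeue(): size=2
8. dequeue(): size=1
9. enqueue(27): size=2
10. dequeue(): size=1
11. enqueue(71): size=2

Answer: -1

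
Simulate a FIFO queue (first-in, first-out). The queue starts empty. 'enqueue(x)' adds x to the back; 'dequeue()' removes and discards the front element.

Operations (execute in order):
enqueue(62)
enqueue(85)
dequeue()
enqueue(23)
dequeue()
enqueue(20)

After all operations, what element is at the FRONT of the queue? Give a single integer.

Answer: 23

Derivation:
enqueue(62): queue = [62]
enqueue(85): queue = [62, 85]
dequeue(): queue = [85]
enqueue(23): queue = [85, 23]
dequeue(): queue = [23]
enqueue(20): queue = [23, 20]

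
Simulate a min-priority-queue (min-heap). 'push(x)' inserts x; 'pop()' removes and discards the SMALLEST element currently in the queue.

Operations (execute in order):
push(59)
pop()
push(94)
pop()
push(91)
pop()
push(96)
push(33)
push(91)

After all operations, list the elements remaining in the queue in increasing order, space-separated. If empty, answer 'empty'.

push(59): heap contents = [59]
pop() → 59: heap contents = []
push(94): heap contents = [94]
pop() → 94: heap contents = []
push(91): heap contents = [91]
pop() → 91: heap contents = []
push(96): heap contents = [96]
push(33): heap contents = [33, 96]
push(91): heap contents = [33, 91, 96]

Answer: 33 91 96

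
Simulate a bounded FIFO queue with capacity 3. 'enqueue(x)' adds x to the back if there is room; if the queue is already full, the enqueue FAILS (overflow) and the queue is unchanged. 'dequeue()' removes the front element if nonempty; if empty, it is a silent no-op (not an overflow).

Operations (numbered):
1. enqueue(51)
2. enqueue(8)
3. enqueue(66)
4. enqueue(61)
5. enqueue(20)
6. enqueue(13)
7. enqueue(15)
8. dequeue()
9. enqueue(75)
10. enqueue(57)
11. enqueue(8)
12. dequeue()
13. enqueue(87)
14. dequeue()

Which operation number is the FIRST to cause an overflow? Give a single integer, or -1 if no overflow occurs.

1. enqueue(51): size=1
2. enqueue(8): size=2
3. enqueue(66): size=3
4. enqueue(61): size=3=cap → OVERFLOW (fail)
5. enqueue(20): size=3=cap → OVERFLOW (fail)
6. enqueue(13): size=3=cap → OVERFLOW (fail)
7. enqueue(15): size=3=cap → OVERFLOW (fail)
8. dequeue(): size=2
9. enqueue(75): size=3
10. enqueue(57): size=3=cap → OVERFLOW (fail)
11. enqueue(8): size=3=cap → OVERFLOW (fail)
12. dequeue(): size=2
13. enqueue(87): size=3
14. dequeue(): size=2

Answer: 4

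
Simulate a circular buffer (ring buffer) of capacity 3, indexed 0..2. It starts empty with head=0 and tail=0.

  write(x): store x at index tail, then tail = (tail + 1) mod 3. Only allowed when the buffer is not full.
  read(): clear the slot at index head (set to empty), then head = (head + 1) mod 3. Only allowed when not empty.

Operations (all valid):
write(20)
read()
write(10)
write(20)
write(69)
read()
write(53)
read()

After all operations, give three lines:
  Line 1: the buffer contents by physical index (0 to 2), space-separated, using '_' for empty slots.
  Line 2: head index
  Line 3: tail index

Answer: 69 53 _
0
2

Derivation:
write(20): buf=[20 _ _], head=0, tail=1, size=1
read(): buf=[_ _ _], head=1, tail=1, size=0
write(10): buf=[_ 10 _], head=1, tail=2, size=1
write(20): buf=[_ 10 20], head=1, tail=0, size=2
write(69): buf=[69 10 20], head=1, tail=1, size=3
read(): buf=[69 _ 20], head=2, tail=1, size=2
write(53): buf=[69 53 20], head=2, tail=2, size=3
read(): buf=[69 53 _], head=0, tail=2, size=2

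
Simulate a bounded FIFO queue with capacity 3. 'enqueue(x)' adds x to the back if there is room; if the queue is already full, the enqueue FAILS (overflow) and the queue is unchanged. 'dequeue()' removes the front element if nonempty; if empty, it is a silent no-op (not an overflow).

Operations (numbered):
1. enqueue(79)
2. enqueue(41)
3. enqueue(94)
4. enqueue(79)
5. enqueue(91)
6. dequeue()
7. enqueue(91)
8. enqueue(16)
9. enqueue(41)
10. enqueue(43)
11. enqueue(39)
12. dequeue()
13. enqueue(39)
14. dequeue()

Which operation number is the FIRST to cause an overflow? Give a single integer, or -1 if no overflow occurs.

Answer: 4

Derivation:
1. enqueue(79): size=1
2. enqueue(41): size=2
3. enqueue(94): size=3
4. enqueue(79): size=3=cap → OVERFLOW (fail)
5. enqueue(91): size=3=cap → OVERFLOW (fail)
6. dequeue(): size=2
7. enqueue(91): size=3
8. enqueue(16): size=3=cap → OVERFLOW (fail)
9. enqueue(41): size=3=cap → OVERFLOW (fail)
10. enqueue(43): size=3=cap → OVERFLOW (fail)
11. enqueue(39): size=3=cap → OVERFLOW (fail)
12. dequeue(): size=2
13. enqueue(39): size=3
14. dequeue(): size=2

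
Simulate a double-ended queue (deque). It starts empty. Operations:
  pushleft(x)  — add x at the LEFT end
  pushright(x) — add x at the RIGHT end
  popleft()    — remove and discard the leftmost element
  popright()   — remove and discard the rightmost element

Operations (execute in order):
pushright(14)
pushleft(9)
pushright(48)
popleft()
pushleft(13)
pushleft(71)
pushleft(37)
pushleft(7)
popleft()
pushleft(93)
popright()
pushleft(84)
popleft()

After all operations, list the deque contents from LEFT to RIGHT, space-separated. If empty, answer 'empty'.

pushright(14): [14]
pushleft(9): [9, 14]
pushright(48): [9, 14, 48]
popleft(): [14, 48]
pushleft(13): [13, 14, 48]
pushleft(71): [71, 13, 14, 48]
pushleft(37): [37, 71, 13, 14, 48]
pushleft(7): [7, 37, 71, 13, 14, 48]
popleft(): [37, 71, 13, 14, 48]
pushleft(93): [93, 37, 71, 13, 14, 48]
popright(): [93, 37, 71, 13, 14]
pushleft(84): [84, 93, 37, 71, 13, 14]
popleft(): [93, 37, 71, 13, 14]

Answer: 93 37 71 13 14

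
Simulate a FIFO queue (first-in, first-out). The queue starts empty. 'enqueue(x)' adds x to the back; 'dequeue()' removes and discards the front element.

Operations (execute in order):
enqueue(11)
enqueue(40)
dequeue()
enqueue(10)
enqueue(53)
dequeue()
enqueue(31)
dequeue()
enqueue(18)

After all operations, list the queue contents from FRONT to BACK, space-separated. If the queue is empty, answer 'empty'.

Answer: 53 31 18

Derivation:
enqueue(11): [11]
enqueue(40): [11, 40]
dequeue(): [40]
enqueue(10): [40, 10]
enqueue(53): [40, 10, 53]
dequeue(): [10, 53]
enqueue(31): [10, 53, 31]
dequeue(): [53, 31]
enqueue(18): [53, 31, 18]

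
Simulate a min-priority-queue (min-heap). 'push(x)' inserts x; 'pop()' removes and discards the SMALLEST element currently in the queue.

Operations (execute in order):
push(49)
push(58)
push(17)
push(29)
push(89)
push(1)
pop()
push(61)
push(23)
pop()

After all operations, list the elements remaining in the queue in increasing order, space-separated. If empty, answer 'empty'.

push(49): heap contents = [49]
push(58): heap contents = [49, 58]
push(17): heap contents = [17, 49, 58]
push(29): heap contents = [17, 29, 49, 58]
push(89): heap contents = [17, 29, 49, 58, 89]
push(1): heap contents = [1, 17, 29, 49, 58, 89]
pop() → 1: heap contents = [17, 29, 49, 58, 89]
push(61): heap contents = [17, 29, 49, 58, 61, 89]
push(23): heap contents = [17, 23, 29, 49, 58, 61, 89]
pop() → 17: heap contents = [23, 29, 49, 58, 61, 89]

Answer: 23 29 49 58 61 89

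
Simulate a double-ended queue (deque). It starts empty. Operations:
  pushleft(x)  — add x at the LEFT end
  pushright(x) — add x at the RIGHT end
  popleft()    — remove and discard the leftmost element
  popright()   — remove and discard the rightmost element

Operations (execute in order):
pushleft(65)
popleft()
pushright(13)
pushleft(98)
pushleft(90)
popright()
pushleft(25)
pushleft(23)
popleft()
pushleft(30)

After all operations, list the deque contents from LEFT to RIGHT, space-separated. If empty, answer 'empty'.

Answer: 30 25 90 98

Derivation:
pushleft(65): [65]
popleft(): []
pushright(13): [13]
pushleft(98): [98, 13]
pushleft(90): [90, 98, 13]
popright(): [90, 98]
pushleft(25): [25, 90, 98]
pushleft(23): [23, 25, 90, 98]
popleft(): [25, 90, 98]
pushleft(30): [30, 25, 90, 98]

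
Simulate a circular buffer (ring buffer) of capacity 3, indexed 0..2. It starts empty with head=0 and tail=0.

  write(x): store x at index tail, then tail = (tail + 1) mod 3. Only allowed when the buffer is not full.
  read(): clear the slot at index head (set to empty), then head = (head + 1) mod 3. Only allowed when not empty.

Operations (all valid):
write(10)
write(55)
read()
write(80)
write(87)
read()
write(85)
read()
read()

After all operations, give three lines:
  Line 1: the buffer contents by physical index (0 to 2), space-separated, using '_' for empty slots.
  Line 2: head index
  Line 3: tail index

write(10): buf=[10 _ _], head=0, tail=1, size=1
write(55): buf=[10 55 _], head=0, tail=2, size=2
read(): buf=[_ 55 _], head=1, tail=2, size=1
write(80): buf=[_ 55 80], head=1, tail=0, size=2
write(87): buf=[87 55 80], head=1, tail=1, size=3
read(): buf=[87 _ 80], head=2, tail=1, size=2
write(85): buf=[87 85 80], head=2, tail=2, size=3
read(): buf=[87 85 _], head=0, tail=2, size=2
read(): buf=[_ 85 _], head=1, tail=2, size=1

Answer: _ 85 _
1
2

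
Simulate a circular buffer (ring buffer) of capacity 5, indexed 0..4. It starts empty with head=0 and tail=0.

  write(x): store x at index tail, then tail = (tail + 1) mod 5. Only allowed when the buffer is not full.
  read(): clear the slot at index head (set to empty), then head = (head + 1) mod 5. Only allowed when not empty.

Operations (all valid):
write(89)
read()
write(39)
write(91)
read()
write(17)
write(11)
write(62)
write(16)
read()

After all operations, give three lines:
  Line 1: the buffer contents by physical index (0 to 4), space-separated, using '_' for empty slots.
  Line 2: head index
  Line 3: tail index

Answer: 62 16 _ 17 11
3
2

Derivation:
write(89): buf=[89 _ _ _ _], head=0, tail=1, size=1
read(): buf=[_ _ _ _ _], head=1, tail=1, size=0
write(39): buf=[_ 39 _ _ _], head=1, tail=2, size=1
write(91): buf=[_ 39 91 _ _], head=1, tail=3, size=2
read(): buf=[_ _ 91 _ _], head=2, tail=3, size=1
write(17): buf=[_ _ 91 17 _], head=2, tail=4, size=2
write(11): buf=[_ _ 91 17 11], head=2, tail=0, size=3
write(62): buf=[62 _ 91 17 11], head=2, tail=1, size=4
write(16): buf=[62 16 91 17 11], head=2, tail=2, size=5
read(): buf=[62 16 _ 17 11], head=3, tail=2, size=4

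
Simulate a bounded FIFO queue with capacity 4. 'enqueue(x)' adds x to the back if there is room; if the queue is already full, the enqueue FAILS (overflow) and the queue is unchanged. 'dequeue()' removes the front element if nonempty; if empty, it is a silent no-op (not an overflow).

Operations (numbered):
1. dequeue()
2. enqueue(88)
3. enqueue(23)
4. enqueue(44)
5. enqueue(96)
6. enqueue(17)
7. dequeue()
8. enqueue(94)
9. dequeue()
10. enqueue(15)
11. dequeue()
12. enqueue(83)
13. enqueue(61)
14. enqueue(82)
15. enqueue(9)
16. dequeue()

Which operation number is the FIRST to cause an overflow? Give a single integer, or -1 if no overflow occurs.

1. dequeue(): empty, no-op, size=0
2. enqueue(88): size=1
3. enqueue(23): size=2
4. enqueue(44): size=3
5. enqueue(96): size=4
6. enqueue(17): size=4=cap → OVERFLOW (fail)
7. dequeue(): size=3
8. enqueue(94): size=4
9. dequeue(): size=3
10. enqueue(15): size=4
11. dequeue(): size=3
12. enqueue(83): size=4
13. enqueue(61): size=4=cap → OVERFLOW (fail)
14. enqueue(82): size=4=cap → OVERFLOW (fail)
15. enqueue(9): size=4=cap → OVERFLOW (fail)
16. dequeue(): size=3

Answer: 6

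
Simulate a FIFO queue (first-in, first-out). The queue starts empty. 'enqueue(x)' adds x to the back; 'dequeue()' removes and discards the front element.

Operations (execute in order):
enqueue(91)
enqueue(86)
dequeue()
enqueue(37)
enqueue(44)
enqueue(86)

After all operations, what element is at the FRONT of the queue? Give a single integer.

Answer: 86

Derivation:
enqueue(91): queue = [91]
enqueue(86): queue = [91, 86]
dequeue(): queue = [86]
enqueue(37): queue = [86, 37]
enqueue(44): queue = [86, 37, 44]
enqueue(86): queue = [86, 37, 44, 86]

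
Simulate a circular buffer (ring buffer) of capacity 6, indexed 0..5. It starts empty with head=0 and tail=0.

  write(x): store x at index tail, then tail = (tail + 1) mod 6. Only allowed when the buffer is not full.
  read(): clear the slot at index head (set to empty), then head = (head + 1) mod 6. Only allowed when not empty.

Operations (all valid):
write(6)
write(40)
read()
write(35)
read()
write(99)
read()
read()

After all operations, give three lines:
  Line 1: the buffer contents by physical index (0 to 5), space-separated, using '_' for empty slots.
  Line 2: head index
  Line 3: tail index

write(6): buf=[6 _ _ _ _ _], head=0, tail=1, size=1
write(40): buf=[6 40 _ _ _ _], head=0, tail=2, size=2
read(): buf=[_ 40 _ _ _ _], head=1, tail=2, size=1
write(35): buf=[_ 40 35 _ _ _], head=1, tail=3, size=2
read(): buf=[_ _ 35 _ _ _], head=2, tail=3, size=1
write(99): buf=[_ _ 35 99 _ _], head=2, tail=4, size=2
read(): buf=[_ _ _ 99 _ _], head=3, tail=4, size=1
read(): buf=[_ _ _ _ _ _], head=4, tail=4, size=0

Answer: _ _ _ _ _ _
4
4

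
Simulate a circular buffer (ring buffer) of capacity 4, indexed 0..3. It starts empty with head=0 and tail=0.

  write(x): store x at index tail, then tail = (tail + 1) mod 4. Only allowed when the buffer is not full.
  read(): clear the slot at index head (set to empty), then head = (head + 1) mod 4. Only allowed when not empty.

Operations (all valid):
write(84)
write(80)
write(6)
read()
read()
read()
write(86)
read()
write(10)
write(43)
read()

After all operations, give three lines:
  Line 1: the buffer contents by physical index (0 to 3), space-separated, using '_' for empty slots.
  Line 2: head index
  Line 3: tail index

Answer: _ 43 _ _
1
2

Derivation:
write(84): buf=[84 _ _ _], head=0, tail=1, size=1
write(80): buf=[84 80 _ _], head=0, tail=2, size=2
write(6): buf=[84 80 6 _], head=0, tail=3, size=3
read(): buf=[_ 80 6 _], head=1, tail=3, size=2
read(): buf=[_ _ 6 _], head=2, tail=3, size=1
read(): buf=[_ _ _ _], head=3, tail=3, size=0
write(86): buf=[_ _ _ 86], head=3, tail=0, size=1
read(): buf=[_ _ _ _], head=0, tail=0, size=0
write(10): buf=[10 _ _ _], head=0, tail=1, size=1
write(43): buf=[10 43 _ _], head=0, tail=2, size=2
read(): buf=[_ 43 _ _], head=1, tail=2, size=1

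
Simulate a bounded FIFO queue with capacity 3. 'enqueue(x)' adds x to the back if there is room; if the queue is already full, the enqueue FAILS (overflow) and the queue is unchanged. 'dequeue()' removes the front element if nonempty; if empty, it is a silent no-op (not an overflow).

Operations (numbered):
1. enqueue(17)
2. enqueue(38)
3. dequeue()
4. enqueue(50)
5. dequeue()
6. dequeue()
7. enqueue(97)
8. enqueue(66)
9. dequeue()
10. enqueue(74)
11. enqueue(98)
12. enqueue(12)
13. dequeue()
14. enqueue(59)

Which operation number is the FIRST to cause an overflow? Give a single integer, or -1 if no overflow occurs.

Answer: 12

Derivation:
1. enqueue(17): size=1
2. enqueue(38): size=2
3. dequeue(): size=1
4. enqueue(50): size=2
5. dequeue(): size=1
6. dequeue(): size=0
7. enqueue(97): size=1
8. enqueue(66): size=2
9. dequeue(): size=1
10. enqueue(74): size=2
11. enqueue(98): size=3
12. enqueue(12): size=3=cap → OVERFLOW (fail)
13. dequeue(): size=2
14. enqueue(59): size=3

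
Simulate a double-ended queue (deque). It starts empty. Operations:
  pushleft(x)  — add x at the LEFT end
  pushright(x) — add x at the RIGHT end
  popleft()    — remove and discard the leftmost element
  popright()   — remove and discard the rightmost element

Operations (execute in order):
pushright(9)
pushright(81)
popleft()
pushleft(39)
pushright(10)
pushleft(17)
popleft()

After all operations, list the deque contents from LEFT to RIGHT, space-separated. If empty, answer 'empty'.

Answer: 39 81 10

Derivation:
pushright(9): [9]
pushright(81): [9, 81]
popleft(): [81]
pushleft(39): [39, 81]
pushright(10): [39, 81, 10]
pushleft(17): [17, 39, 81, 10]
popleft(): [39, 81, 10]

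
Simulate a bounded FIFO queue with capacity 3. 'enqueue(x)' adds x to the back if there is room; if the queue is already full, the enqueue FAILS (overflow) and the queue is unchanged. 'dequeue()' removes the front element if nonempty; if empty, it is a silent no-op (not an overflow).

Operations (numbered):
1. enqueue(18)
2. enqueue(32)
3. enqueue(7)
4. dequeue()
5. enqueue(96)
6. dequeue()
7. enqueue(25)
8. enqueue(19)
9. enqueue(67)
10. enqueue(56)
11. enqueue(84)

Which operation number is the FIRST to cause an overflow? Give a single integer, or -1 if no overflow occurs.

1. enqueue(18): size=1
2. enqueue(32): size=2
3. enqueue(7): size=3
4. dequeue(): size=2
5. enqueue(96): size=3
6. dequeue(): size=2
7. enqueue(25): size=3
8. enqueue(19): size=3=cap → OVERFLOW (fail)
9. enqueue(67): size=3=cap → OVERFLOW (fail)
10. enqueue(56): size=3=cap → OVERFLOW (fail)
11. enqueue(84): size=3=cap → OVERFLOW (fail)

Answer: 8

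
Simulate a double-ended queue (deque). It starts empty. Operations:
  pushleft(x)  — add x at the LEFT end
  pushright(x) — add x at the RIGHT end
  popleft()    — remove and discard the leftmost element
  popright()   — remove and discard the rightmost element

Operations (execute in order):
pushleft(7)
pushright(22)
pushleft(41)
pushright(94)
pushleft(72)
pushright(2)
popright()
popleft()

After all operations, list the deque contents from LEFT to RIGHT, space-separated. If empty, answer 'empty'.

Answer: 41 7 22 94

Derivation:
pushleft(7): [7]
pushright(22): [7, 22]
pushleft(41): [41, 7, 22]
pushright(94): [41, 7, 22, 94]
pushleft(72): [72, 41, 7, 22, 94]
pushright(2): [72, 41, 7, 22, 94, 2]
popright(): [72, 41, 7, 22, 94]
popleft(): [41, 7, 22, 94]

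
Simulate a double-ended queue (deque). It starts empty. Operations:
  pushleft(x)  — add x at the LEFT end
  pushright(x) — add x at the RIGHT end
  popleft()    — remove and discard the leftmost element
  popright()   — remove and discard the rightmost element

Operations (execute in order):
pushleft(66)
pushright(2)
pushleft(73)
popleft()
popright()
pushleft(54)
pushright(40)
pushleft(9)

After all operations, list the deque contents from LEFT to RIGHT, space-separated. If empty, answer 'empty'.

Answer: 9 54 66 40

Derivation:
pushleft(66): [66]
pushright(2): [66, 2]
pushleft(73): [73, 66, 2]
popleft(): [66, 2]
popright(): [66]
pushleft(54): [54, 66]
pushright(40): [54, 66, 40]
pushleft(9): [9, 54, 66, 40]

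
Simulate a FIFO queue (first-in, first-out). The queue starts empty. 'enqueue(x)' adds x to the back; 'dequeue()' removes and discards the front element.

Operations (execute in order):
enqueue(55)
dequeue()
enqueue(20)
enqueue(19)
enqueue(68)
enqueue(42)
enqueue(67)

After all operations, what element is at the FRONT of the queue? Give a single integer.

enqueue(55): queue = [55]
dequeue(): queue = []
enqueue(20): queue = [20]
enqueue(19): queue = [20, 19]
enqueue(68): queue = [20, 19, 68]
enqueue(42): queue = [20, 19, 68, 42]
enqueue(67): queue = [20, 19, 68, 42, 67]

Answer: 20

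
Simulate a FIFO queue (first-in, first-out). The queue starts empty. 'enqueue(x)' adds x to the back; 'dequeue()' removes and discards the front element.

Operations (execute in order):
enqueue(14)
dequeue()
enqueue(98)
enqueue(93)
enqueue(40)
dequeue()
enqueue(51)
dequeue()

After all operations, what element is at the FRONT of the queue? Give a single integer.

Answer: 40

Derivation:
enqueue(14): queue = [14]
dequeue(): queue = []
enqueue(98): queue = [98]
enqueue(93): queue = [98, 93]
enqueue(40): queue = [98, 93, 40]
dequeue(): queue = [93, 40]
enqueue(51): queue = [93, 40, 51]
dequeue(): queue = [40, 51]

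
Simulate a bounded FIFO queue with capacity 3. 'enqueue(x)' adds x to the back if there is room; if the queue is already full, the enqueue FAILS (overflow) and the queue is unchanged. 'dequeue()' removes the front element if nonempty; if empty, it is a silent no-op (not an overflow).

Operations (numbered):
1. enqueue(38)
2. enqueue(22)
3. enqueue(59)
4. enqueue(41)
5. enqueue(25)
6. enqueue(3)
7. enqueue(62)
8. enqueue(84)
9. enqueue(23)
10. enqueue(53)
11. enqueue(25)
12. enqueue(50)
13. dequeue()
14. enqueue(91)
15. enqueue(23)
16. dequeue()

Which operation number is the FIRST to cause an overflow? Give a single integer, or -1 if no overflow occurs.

1. enqueue(38): size=1
2. enqueue(22): size=2
3. enqueue(59): size=3
4. enqueue(41): size=3=cap → OVERFLOW (fail)
5. enqueue(25): size=3=cap → OVERFLOW (fail)
6. enqueue(3): size=3=cap → OVERFLOW (fail)
7. enqueue(62): size=3=cap → OVERFLOW (fail)
8. enqueue(84): size=3=cap → OVERFLOW (fail)
9. enqueue(23): size=3=cap → OVERFLOW (fail)
10. enqueue(53): size=3=cap → OVERFLOW (fail)
11. enqueue(25): size=3=cap → OVERFLOW (fail)
12. enqueue(50): size=3=cap → OVERFLOW (fail)
13. dequeue(): size=2
14. enqueue(91): size=3
15. enqueue(23): size=3=cap → OVERFLOW (fail)
16. dequeue(): size=2

Answer: 4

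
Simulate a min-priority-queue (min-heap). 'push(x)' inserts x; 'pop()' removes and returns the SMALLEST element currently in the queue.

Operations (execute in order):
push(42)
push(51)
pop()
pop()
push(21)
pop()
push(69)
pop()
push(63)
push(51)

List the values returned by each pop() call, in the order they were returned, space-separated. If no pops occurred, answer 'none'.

push(42): heap contents = [42]
push(51): heap contents = [42, 51]
pop() → 42: heap contents = [51]
pop() → 51: heap contents = []
push(21): heap contents = [21]
pop() → 21: heap contents = []
push(69): heap contents = [69]
pop() → 69: heap contents = []
push(63): heap contents = [63]
push(51): heap contents = [51, 63]

Answer: 42 51 21 69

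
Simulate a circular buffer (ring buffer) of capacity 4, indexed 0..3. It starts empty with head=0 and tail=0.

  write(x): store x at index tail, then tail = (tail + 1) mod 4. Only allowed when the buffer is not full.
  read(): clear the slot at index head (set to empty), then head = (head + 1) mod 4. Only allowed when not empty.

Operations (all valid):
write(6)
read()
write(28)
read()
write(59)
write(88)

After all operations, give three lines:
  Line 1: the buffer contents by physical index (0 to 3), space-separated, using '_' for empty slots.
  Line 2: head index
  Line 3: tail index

write(6): buf=[6 _ _ _], head=0, tail=1, size=1
read(): buf=[_ _ _ _], head=1, tail=1, size=0
write(28): buf=[_ 28 _ _], head=1, tail=2, size=1
read(): buf=[_ _ _ _], head=2, tail=2, size=0
write(59): buf=[_ _ 59 _], head=2, tail=3, size=1
write(88): buf=[_ _ 59 88], head=2, tail=0, size=2

Answer: _ _ 59 88
2
0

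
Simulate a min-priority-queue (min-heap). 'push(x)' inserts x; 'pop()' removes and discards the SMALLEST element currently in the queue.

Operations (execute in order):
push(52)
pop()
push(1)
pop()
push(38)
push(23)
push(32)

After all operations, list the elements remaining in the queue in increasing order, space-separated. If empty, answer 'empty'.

push(52): heap contents = [52]
pop() → 52: heap contents = []
push(1): heap contents = [1]
pop() → 1: heap contents = []
push(38): heap contents = [38]
push(23): heap contents = [23, 38]
push(32): heap contents = [23, 32, 38]

Answer: 23 32 38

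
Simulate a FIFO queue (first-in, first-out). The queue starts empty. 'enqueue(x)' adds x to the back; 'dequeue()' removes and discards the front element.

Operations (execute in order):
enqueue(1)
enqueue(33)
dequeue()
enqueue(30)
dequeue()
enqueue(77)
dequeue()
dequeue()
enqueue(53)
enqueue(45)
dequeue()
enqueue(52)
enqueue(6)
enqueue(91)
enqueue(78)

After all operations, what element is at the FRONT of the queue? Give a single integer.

enqueue(1): queue = [1]
enqueue(33): queue = [1, 33]
dequeue(): queue = [33]
enqueue(30): queue = [33, 30]
dequeue(): queue = [30]
enqueue(77): queue = [30, 77]
dequeue(): queue = [77]
dequeue(): queue = []
enqueue(53): queue = [53]
enqueue(45): queue = [53, 45]
dequeue(): queue = [45]
enqueue(52): queue = [45, 52]
enqueue(6): queue = [45, 52, 6]
enqueue(91): queue = [45, 52, 6, 91]
enqueue(78): queue = [45, 52, 6, 91, 78]

Answer: 45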